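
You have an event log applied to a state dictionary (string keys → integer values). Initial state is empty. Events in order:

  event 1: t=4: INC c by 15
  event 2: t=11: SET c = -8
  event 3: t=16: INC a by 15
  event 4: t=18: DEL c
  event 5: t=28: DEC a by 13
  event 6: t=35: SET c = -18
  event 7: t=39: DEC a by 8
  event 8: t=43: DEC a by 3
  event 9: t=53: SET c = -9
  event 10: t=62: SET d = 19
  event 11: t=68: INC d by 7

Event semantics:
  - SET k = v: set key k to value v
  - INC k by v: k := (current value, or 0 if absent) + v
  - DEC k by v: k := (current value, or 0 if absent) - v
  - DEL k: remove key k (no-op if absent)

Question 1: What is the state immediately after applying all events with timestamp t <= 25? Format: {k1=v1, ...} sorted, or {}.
Apply events with t <= 25 (4 events):
  after event 1 (t=4: INC c by 15): {c=15}
  after event 2 (t=11: SET c = -8): {c=-8}
  after event 3 (t=16: INC a by 15): {a=15, c=-8}
  after event 4 (t=18: DEL c): {a=15}

Answer: {a=15}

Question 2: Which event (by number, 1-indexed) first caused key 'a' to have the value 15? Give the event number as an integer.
Answer: 3

Derivation:
Looking for first event where a becomes 15:
  event 3: a (absent) -> 15  <-- first match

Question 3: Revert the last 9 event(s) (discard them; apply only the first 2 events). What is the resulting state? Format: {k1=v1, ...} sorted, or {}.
Answer: {c=-8}

Derivation:
Keep first 2 events (discard last 9):
  after event 1 (t=4: INC c by 15): {c=15}
  after event 2 (t=11: SET c = -8): {c=-8}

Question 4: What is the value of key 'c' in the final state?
Track key 'c' through all 11 events:
  event 1 (t=4: INC c by 15): c (absent) -> 15
  event 2 (t=11: SET c = -8): c 15 -> -8
  event 3 (t=16: INC a by 15): c unchanged
  event 4 (t=18: DEL c): c -8 -> (absent)
  event 5 (t=28: DEC a by 13): c unchanged
  event 6 (t=35: SET c = -18): c (absent) -> -18
  event 7 (t=39: DEC a by 8): c unchanged
  event 8 (t=43: DEC a by 3): c unchanged
  event 9 (t=53: SET c = -9): c -18 -> -9
  event 10 (t=62: SET d = 19): c unchanged
  event 11 (t=68: INC d by 7): c unchanged
Final: c = -9

Answer: -9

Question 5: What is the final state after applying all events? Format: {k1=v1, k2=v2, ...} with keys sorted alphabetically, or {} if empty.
  after event 1 (t=4: INC c by 15): {c=15}
  after event 2 (t=11: SET c = -8): {c=-8}
  after event 3 (t=16: INC a by 15): {a=15, c=-8}
  after event 4 (t=18: DEL c): {a=15}
  after event 5 (t=28: DEC a by 13): {a=2}
  after event 6 (t=35: SET c = -18): {a=2, c=-18}
  after event 7 (t=39: DEC a by 8): {a=-6, c=-18}
  after event 8 (t=43: DEC a by 3): {a=-9, c=-18}
  after event 9 (t=53: SET c = -9): {a=-9, c=-9}
  after event 10 (t=62: SET d = 19): {a=-9, c=-9, d=19}
  after event 11 (t=68: INC d by 7): {a=-9, c=-9, d=26}

Answer: {a=-9, c=-9, d=26}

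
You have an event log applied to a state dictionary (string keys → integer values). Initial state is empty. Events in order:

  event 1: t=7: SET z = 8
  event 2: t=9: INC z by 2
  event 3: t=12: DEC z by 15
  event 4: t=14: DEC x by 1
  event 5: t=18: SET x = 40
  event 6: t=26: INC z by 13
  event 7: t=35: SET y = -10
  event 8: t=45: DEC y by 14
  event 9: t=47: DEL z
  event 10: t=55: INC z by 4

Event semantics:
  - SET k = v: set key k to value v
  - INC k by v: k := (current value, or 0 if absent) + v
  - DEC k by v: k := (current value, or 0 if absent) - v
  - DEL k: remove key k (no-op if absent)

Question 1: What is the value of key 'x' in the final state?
Answer: 40

Derivation:
Track key 'x' through all 10 events:
  event 1 (t=7: SET z = 8): x unchanged
  event 2 (t=9: INC z by 2): x unchanged
  event 3 (t=12: DEC z by 15): x unchanged
  event 4 (t=14: DEC x by 1): x (absent) -> -1
  event 5 (t=18: SET x = 40): x -1 -> 40
  event 6 (t=26: INC z by 13): x unchanged
  event 7 (t=35: SET y = -10): x unchanged
  event 8 (t=45: DEC y by 14): x unchanged
  event 9 (t=47: DEL z): x unchanged
  event 10 (t=55: INC z by 4): x unchanged
Final: x = 40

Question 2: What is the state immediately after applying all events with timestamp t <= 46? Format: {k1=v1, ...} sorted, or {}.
Answer: {x=40, y=-24, z=8}

Derivation:
Apply events with t <= 46 (8 events):
  after event 1 (t=7: SET z = 8): {z=8}
  after event 2 (t=9: INC z by 2): {z=10}
  after event 3 (t=12: DEC z by 15): {z=-5}
  after event 4 (t=14: DEC x by 1): {x=-1, z=-5}
  after event 5 (t=18: SET x = 40): {x=40, z=-5}
  after event 6 (t=26: INC z by 13): {x=40, z=8}
  after event 7 (t=35: SET y = -10): {x=40, y=-10, z=8}
  after event 8 (t=45: DEC y by 14): {x=40, y=-24, z=8}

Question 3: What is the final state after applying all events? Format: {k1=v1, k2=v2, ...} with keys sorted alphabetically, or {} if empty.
Answer: {x=40, y=-24, z=4}

Derivation:
  after event 1 (t=7: SET z = 8): {z=8}
  after event 2 (t=9: INC z by 2): {z=10}
  after event 3 (t=12: DEC z by 15): {z=-5}
  after event 4 (t=14: DEC x by 1): {x=-1, z=-5}
  after event 5 (t=18: SET x = 40): {x=40, z=-5}
  after event 6 (t=26: INC z by 13): {x=40, z=8}
  after event 7 (t=35: SET y = -10): {x=40, y=-10, z=8}
  after event 8 (t=45: DEC y by 14): {x=40, y=-24, z=8}
  after event 9 (t=47: DEL z): {x=40, y=-24}
  after event 10 (t=55: INC z by 4): {x=40, y=-24, z=4}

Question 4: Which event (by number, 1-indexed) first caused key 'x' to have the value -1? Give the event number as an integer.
Looking for first event where x becomes -1:
  event 4: x (absent) -> -1  <-- first match

Answer: 4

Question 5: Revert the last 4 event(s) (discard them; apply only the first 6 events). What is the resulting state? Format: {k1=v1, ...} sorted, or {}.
Answer: {x=40, z=8}

Derivation:
Keep first 6 events (discard last 4):
  after event 1 (t=7: SET z = 8): {z=8}
  after event 2 (t=9: INC z by 2): {z=10}
  after event 3 (t=12: DEC z by 15): {z=-5}
  after event 4 (t=14: DEC x by 1): {x=-1, z=-5}
  after event 5 (t=18: SET x = 40): {x=40, z=-5}
  after event 6 (t=26: INC z by 13): {x=40, z=8}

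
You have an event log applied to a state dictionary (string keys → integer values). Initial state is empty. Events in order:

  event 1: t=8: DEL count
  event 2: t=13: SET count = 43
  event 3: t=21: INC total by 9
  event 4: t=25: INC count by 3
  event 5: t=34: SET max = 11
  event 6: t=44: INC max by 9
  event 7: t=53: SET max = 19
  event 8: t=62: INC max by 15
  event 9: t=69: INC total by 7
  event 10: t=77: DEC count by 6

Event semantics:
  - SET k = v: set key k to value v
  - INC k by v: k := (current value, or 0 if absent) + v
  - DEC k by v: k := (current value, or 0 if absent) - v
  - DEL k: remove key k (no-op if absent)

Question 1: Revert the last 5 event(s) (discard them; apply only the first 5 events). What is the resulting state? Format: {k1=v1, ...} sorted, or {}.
Answer: {count=46, max=11, total=9}

Derivation:
Keep first 5 events (discard last 5):
  after event 1 (t=8: DEL count): {}
  after event 2 (t=13: SET count = 43): {count=43}
  after event 3 (t=21: INC total by 9): {count=43, total=9}
  after event 4 (t=25: INC count by 3): {count=46, total=9}
  after event 5 (t=34: SET max = 11): {count=46, max=11, total=9}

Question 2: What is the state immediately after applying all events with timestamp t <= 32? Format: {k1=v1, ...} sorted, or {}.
Apply events with t <= 32 (4 events):
  after event 1 (t=8: DEL count): {}
  after event 2 (t=13: SET count = 43): {count=43}
  after event 3 (t=21: INC total by 9): {count=43, total=9}
  after event 4 (t=25: INC count by 3): {count=46, total=9}

Answer: {count=46, total=9}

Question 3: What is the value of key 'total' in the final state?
Track key 'total' through all 10 events:
  event 1 (t=8: DEL count): total unchanged
  event 2 (t=13: SET count = 43): total unchanged
  event 3 (t=21: INC total by 9): total (absent) -> 9
  event 4 (t=25: INC count by 3): total unchanged
  event 5 (t=34: SET max = 11): total unchanged
  event 6 (t=44: INC max by 9): total unchanged
  event 7 (t=53: SET max = 19): total unchanged
  event 8 (t=62: INC max by 15): total unchanged
  event 9 (t=69: INC total by 7): total 9 -> 16
  event 10 (t=77: DEC count by 6): total unchanged
Final: total = 16

Answer: 16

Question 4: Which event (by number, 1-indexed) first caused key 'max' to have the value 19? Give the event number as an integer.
Looking for first event where max becomes 19:
  event 5: max = 11
  event 6: max = 20
  event 7: max 20 -> 19  <-- first match

Answer: 7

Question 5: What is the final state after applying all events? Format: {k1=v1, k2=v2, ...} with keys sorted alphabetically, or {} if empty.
  after event 1 (t=8: DEL count): {}
  after event 2 (t=13: SET count = 43): {count=43}
  after event 3 (t=21: INC total by 9): {count=43, total=9}
  after event 4 (t=25: INC count by 3): {count=46, total=9}
  after event 5 (t=34: SET max = 11): {count=46, max=11, total=9}
  after event 6 (t=44: INC max by 9): {count=46, max=20, total=9}
  after event 7 (t=53: SET max = 19): {count=46, max=19, total=9}
  after event 8 (t=62: INC max by 15): {count=46, max=34, total=9}
  after event 9 (t=69: INC total by 7): {count=46, max=34, total=16}
  after event 10 (t=77: DEC count by 6): {count=40, max=34, total=16}

Answer: {count=40, max=34, total=16}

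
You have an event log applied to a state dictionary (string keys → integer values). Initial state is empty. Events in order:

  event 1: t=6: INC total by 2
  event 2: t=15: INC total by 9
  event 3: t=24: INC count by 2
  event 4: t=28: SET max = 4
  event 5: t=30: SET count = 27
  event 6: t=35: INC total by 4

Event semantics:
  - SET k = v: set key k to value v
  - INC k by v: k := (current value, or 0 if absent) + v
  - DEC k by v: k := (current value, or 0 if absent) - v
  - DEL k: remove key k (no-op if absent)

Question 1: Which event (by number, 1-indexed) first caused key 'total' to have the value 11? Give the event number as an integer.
Answer: 2

Derivation:
Looking for first event where total becomes 11:
  event 1: total = 2
  event 2: total 2 -> 11  <-- first match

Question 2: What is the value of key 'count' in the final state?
Track key 'count' through all 6 events:
  event 1 (t=6: INC total by 2): count unchanged
  event 2 (t=15: INC total by 9): count unchanged
  event 3 (t=24: INC count by 2): count (absent) -> 2
  event 4 (t=28: SET max = 4): count unchanged
  event 5 (t=30: SET count = 27): count 2 -> 27
  event 6 (t=35: INC total by 4): count unchanged
Final: count = 27

Answer: 27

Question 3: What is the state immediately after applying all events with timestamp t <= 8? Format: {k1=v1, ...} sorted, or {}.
Answer: {total=2}

Derivation:
Apply events with t <= 8 (1 events):
  after event 1 (t=6: INC total by 2): {total=2}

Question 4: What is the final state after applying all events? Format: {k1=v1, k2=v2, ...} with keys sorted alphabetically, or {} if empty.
  after event 1 (t=6: INC total by 2): {total=2}
  after event 2 (t=15: INC total by 9): {total=11}
  after event 3 (t=24: INC count by 2): {count=2, total=11}
  after event 4 (t=28: SET max = 4): {count=2, max=4, total=11}
  after event 5 (t=30: SET count = 27): {count=27, max=4, total=11}
  after event 6 (t=35: INC total by 4): {count=27, max=4, total=15}

Answer: {count=27, max=4, total=15}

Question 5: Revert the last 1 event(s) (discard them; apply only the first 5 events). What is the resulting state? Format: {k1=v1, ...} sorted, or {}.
Keep first 5 events (discard last 1):
  after event 1 (t=6: INC total by 2): {total=2}
  after event 2 (t=15: INC total by 9): {total=11}
  after event 3 (t=24: INC count by 2): {count=2, total=11}
  after event 4 (t=28: SET max = 4): {count=2, max=4, total=11}
  after event 5 (t=30: SET count = 27): {count=27, max=4, total=11}

Answer: {count=27, max=4, total=11}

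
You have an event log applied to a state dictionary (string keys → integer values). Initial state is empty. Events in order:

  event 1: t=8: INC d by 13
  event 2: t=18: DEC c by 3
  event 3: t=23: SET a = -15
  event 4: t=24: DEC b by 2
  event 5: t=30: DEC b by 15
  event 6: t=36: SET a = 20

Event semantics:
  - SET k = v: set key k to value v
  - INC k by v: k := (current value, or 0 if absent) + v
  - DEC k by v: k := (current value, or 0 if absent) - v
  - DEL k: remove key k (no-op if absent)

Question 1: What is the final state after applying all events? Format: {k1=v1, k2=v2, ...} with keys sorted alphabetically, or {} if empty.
  after event 1 (t=8: INC d by 13): {d=13}
  after event 2 (t=18: DEC c by 3): {c=-3, d=13}
  after event 3 (t=23: SET a = -15): {a=-15, c=-3, d=13}
  after event 4 (t=24: DEC b by 2): {a=-15, b=-2, c=-3, d=13}
  after event 5 (t=30: DEC b by 15): {a=-15, b=-17, c=-3, d=13}
  after event 6 (t=36: SET a = 20): {a=20, b=-17, c=-3, d=13}

Answer: {a=20, b=-17, c=-3, d=13}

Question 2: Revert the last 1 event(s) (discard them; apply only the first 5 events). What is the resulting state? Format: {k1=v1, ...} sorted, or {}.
Answer: {a=-15, b=-17, c=-3, d=13}

Derivation:
Keep first 5 events (discard last 1):
  after event 1 (t=8: INC d by 13): {d=13}
  after event 2 (t=18: DEC c by 3): {c=-3, d=13}
  after event 3 (t=23: SET a = -15): {a=-15, c=-3, d=13}
  after event 4 (t=24: DEC b by 2): {a=-15, b=-2, c=-3, d=13}
  after event 5 (t=30: DEC b by 15): {a=-15, b=-17, c=-3, d=13}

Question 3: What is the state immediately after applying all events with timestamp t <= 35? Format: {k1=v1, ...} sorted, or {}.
Answer: {a=-15, b=-17, c=-3, d=13}

Derivation:
Apply events with t <= 35 (5 events):
  after event 1 (t=8: INC d by 13): {d=13}
  after event 2 (t=18: DEC c by 3): {c=-3, d=13}
  after event 3 (t=23: SET a = -15): {a=-15, c=-3, d=13}
  after event 4 (t=24: DEC b by 2): {a=-15, b=-2, c=-3, d=13}
  after event 5 (t=30: DEC b by 15): {a=-15, b=-17, c=-3, d=13}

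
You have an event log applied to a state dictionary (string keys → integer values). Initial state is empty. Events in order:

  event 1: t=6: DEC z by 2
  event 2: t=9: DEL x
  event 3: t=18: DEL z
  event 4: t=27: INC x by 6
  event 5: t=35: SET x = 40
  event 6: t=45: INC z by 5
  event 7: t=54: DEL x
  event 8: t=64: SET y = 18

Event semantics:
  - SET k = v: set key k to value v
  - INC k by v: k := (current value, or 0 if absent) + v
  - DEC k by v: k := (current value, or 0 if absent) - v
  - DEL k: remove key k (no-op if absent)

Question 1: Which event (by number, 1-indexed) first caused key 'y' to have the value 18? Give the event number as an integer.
Looking for first event where y becomes 18:
  event 8: y (absent) -> 18  <-- first match

Answer: 8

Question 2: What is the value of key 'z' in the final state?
Answer: 5

Derivation:
Track key 'z' through all 8 events:
  event 1 (t=6: DEC z by 2): z (absent) -> -2
  event 2 (t=9: DEL x): z unchanged
  event 3 (t=18: DEL z): z -2 -> (absent)
  event 4 (t=27: INC x by 6): z unchanged
  event 5 (t=35: SET x = 40): z unchanged
  event 6 (t=45: INC z by 5): z (absent) -> 5
  event 7 (t=54: DEL x): z unchanged
  event 8 (t=64: SET y = 18): z unchanged
Final: z = 5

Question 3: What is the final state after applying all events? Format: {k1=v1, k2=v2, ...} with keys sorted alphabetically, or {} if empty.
Answer: {y=18, z=5}

Derivation:
  after event 1 (t=6: DEC z by 2): {z=-2}
  after event 2 (t=9: DEL x): {z=-2}
  after event 3 (t=18: DEL z): {}
  after event 4 (t=27: INC x by 6): {x=6}
  after event 5 (t=35: SET x = 40): {x=40}
  after event 6 (t=45: INC z by 5): {x=40, z=5}
  after event 7 (t=54: DEL x): {z=5}
  after event 8 (t=64: SET y = 18): {y=18, z=5}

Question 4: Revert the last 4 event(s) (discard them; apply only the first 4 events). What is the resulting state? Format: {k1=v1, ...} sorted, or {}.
Answer: {x=6}

Derivation:
Keep first 4 events (discard last 4):
  after event 1 (t=6: DEC z by 2): {z=-2}
  after event 2 (t=9: DEL x): {z=-2}
  after event 3 (t=18: DEL z): {}
  after event 4 (t=27: INC x by 6): {x=6}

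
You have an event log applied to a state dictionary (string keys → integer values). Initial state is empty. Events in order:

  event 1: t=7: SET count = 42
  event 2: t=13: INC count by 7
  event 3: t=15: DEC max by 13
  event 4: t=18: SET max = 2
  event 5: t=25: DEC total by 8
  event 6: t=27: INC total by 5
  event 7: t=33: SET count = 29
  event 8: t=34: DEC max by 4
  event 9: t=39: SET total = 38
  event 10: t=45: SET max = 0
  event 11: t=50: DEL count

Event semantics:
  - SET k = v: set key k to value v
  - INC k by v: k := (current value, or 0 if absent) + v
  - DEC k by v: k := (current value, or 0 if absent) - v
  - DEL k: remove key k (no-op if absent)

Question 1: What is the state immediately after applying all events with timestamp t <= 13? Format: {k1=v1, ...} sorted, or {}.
Apply events with t <= 13 (2 events):
  after event 1 (t=7: SET count = 42): {count=42}
  after event 2 (t=13: INC count by 7): {count=49}

Answer: {count=49}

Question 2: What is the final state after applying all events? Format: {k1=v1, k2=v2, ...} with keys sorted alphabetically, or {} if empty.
  after event 1 (t=7: SET count = 42): {count=42}
  after event 2 (t=13: INC count by 7): {count=49}
  after event 3 (t=15: DEC max by 13): {count=49, max=-13}
  after event 4 (t=18: SET max = 2): {count=49, max=2}
  after event 5 (t=25: DEC total by 8): {count=49, max=2, total=-8}
  after event 6 (t=27: INC total by 5): {count=49, max=2, total=-3}
  after event 7 (t=33: SET count = 29): {count=29, max=2, total=-3}
  after event 8 (t=34: DEC max by 4): {count=29, max=-2, total=-3}
  after event 9 (t=39: SET total = 38): {count=29, max=-2, total=38}
  after event 10 (t=45: SET max = 0): {count=29, max=0, total=38}
  after event 11 (t=50: DEL count): {max=0, total=38}

Answer: {max=0, total=38}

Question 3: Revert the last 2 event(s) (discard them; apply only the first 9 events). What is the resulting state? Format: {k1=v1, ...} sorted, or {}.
Keep first 9 events (discard last 2):
  after event 1 (t=7: SET count = 42): {count=42}
  after event 2 (t=13: INC count by 7): {count=49}
  after event 3 (t=15: DEC max by 13): {count=49, max=-13}
  after event 4 (t=18: SET max = 2): {count=49, max=2}
  after event 5 (t=25: DEC total by 8): {count=49, max=2, total=-8}
  after event 6 (t=27: INC total by 5): {count=49, max=2, total=-3}
  after event 7 (t=33: SET count = 29): {count=29, max=2, total=-3}
  after event 8 (t=34: DEC max by 4): {count=29, max=-2, total=-3}
  after event 9 (t=39: SET total = 38): {count=29, max=-2, total=38}

Answer: {count=29, max=-2, total=38}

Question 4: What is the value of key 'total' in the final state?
Track key 'total' through all 11 events:
  event 1 (t=7: SET count = 42): total unchanged
  event 2 (t=13: INC count by 7): total unchanged
  event 3 (t=15: DEC max by 13): total unchanged
  event 4 (t=18: SET max = 2): total unchanged
  event 5 (t=25: DEC total by 8): total (absent) -> -8
  event 6 (t=27: INC total by 5): total -8 -> -3
  event 7 (t=33: SET count = 29): total unchanged
  event 8 (t=34: DEC max by 4): total unchanged
  event 9 (t=39: SET total = 38): total -3 -> 38
  event 10 (t=45: SET max = 0): total unchanged
  event 11 (t=50: DEL count): total unchanged
Final: total = 38

Answer: 38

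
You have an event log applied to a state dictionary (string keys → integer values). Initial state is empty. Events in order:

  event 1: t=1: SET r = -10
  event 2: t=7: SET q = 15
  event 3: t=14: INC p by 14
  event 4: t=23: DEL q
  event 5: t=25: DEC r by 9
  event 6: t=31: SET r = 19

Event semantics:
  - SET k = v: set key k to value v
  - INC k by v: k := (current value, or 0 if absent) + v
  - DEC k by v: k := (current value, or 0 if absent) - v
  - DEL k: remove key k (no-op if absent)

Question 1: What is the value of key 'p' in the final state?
Answer: 14

Derivation:
Track key 'p' through all 6 events:
  event 1 (t=1: SET r = -10): p unchanged
  event 2 (t=7: SET q = 15): p unchanged
  event 3 (t=14: INC p by 14): p (absent) -> 14
  event 4 (t=23: DEL q): p unchanged
  event 5 (t=25: DEC r by 9): p unchanged
  event 6 (t=31: SET r = 19): p unchanged
Final: p = 14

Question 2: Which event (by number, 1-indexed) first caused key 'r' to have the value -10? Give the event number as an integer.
Looking for first event where r becomes -10:
  event 1: r (absent) -> -10  <-- first match

Answer: 1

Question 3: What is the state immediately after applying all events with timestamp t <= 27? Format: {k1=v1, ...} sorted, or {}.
Apply events with t <= 27 (5 events):
  after event 1 (t=1: SET r = -10): {r=-10}
  after event 2 (t=7: SET q = 15): {q=15, r=-10}
  after event 3 (t=14: INC p by 14): {p=14, q=15, r=-10}
  after event 4 (t=23: DEL q): {p=14, r=-10}
  after event 5 (t=25: DEC r by 9): {p=14, r=-19}

Answer: {p=14, r=-19}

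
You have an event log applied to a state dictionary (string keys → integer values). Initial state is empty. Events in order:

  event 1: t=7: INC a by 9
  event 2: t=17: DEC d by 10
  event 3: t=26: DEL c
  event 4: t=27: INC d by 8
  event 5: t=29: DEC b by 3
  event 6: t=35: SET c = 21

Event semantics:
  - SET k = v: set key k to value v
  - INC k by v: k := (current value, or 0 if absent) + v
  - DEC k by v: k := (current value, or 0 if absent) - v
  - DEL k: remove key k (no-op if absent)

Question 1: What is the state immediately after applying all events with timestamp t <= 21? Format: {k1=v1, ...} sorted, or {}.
Apply events with t <= 21 (2 events):
  after event 1 (t=7: INC a by 9): {a=9}
  after event 2 (t=17: DEC d by 10): {a=9, d=-10}

Answer: {a=9, d=-10}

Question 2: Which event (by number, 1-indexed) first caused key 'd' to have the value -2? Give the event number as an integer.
Looking for first event where d becomes -2:
  event 2: d = -10
  event 3: d = -10
  event 4: d -10 -> -2  <-- first match

Answer: 4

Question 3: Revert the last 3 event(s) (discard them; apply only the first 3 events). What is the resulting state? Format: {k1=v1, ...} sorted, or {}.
Answer: {a=9, d=-10}

Derivation:
Keep first 3 events (discard last 3):
  after event 1 (t=7: INC a by 9): {a=9}
  after event 2 (t=17: DEC d by 10): {a=9, d=-10}
  after event 3 (t=26: DEL c): {a=9, d=-10}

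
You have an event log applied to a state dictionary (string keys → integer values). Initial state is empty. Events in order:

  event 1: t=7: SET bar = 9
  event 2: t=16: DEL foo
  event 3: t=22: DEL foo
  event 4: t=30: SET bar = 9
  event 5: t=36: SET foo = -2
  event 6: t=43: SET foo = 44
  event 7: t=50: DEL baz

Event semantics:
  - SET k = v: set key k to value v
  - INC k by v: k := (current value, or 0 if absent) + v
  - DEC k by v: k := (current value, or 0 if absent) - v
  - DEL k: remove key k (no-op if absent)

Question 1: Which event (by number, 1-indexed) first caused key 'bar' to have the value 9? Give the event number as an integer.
Answer: 1

Derivation:
Looking for first event where bar becomes 9:
  event 1: bar (absent) -> 9  <-- first match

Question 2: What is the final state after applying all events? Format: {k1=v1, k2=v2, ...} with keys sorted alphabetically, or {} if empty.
  after event 1 (t=7: SET bar = 9): {bar=9}
  after event 2 (t=16: DEL foo): {bar=9}
  after event 3 (t=22: DEL foo): {bar=9}
  after event 4 (t=30: SET bar = 9): {bar=9}
  after event 5 (t=36: SET foo = -2): {bar=9, foo=-2}
  after event 6 (t=43: SET foo = 44): {bar=9, foo=44}
  after event 7 (t=50: DEL baz): {bar=9, foo=44}

Answer: {bar=9, foo=44}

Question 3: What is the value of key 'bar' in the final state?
Answer: 9

Derivation:
Track key 'bar' through all 7 events:
  event 1 (t=7: SET bar = 9): bar (absent) -> 9
  event 2 (t=16: DEL foo): bar unchanged
  event 3 (t=22: DEL foo): bar unchanged
  event 4 (t=30: SET bar = 9): bar 9 -> 9
  event 5 (t=36: SET foo = -2): bar unchanged
  event 6 (t=43: SET foo = 44): bar unchanged
  event 7 (t=50: DEL baz): bar unchanged
Final: bar = 9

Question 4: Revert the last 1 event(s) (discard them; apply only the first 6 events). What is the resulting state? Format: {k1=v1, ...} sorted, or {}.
Answer: {bar=9, foo=44}

Derivation:
Keep first 6 events (discard last 1):
  after event 1 (t=7: SET bar = 9): {bar=9}
  after event 2 (t=16: DEL foo): {bar=9}
  after event 3 (t=22: DEL foo): {bar=9}
  after event 4 (t=30: SET bar = 9): {bar=9}
  after event 5 (t=36: SET foo = -2): {bar=9, foo=-2}
  after event 6 (t=43: SET foo = 44): {bar=9, foo=44}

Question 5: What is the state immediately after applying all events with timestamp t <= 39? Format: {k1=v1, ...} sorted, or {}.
Answer: {bar=9, foo=-2}

Derivation:
Apply events with t <= 39 (5 events):
  after event 1 (t=7: SET bar = 9): {bar=9}
  after event 2 (t=16: DEL foo): {bar=9}
  after event 3 (t=22: DEL foo): {bar=9}
  after event 4 (t=30: SET bar = 9): {bar=9}
  after event 5 (t=36: SET foo = -2): {bar=9, foo=-2}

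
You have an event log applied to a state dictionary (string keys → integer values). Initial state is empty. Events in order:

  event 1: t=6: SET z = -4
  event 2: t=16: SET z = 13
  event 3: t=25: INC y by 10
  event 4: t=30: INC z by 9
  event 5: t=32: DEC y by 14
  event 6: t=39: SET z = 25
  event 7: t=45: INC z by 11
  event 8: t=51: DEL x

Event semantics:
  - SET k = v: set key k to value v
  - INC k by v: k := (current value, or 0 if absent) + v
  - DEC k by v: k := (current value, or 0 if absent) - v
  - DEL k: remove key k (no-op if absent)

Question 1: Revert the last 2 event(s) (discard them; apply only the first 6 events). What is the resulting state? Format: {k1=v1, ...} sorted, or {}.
Answer: {y=-4, z=25}

Derivation:
Keep first 6 events (discard last 2):
  after event 1 (t=6: SET z = -4): {z=-4}
  after event 2 (t=16: SET z = 13): {z=13}
  after event 3 (t=25: INC y by 10): {y=10, z=13}
  after event 4 (t=30: INC z by 9): {y=10, z=22}
  after event 5 (t=32: DEC y by 14): {y=-4, z=22}
  after event 6 (t=39: SET z = 25): {y=-4, z=25}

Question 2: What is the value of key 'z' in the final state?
Track key 'z' through all 8 events:
  event 1 (t=6: SET z = -4): z (absent) -> -4
  event 2 (t=16: SET z = 13): z -4 -> 13
  event 3 (t=25: INC y by 10): z unchanged
  event 4 (t=30: INC z by 9): z 13 -> 22
  event 5 (t=32: DEC y by 14): z unchanged
  event 6 (t=39: SET z = 25): z 22 -> 25
  event 7 (t=45: INC z by 11): z 25 -> 36
  event 8 (t=51: DEL x): z unchanged
Final: z = 36

Answer: 36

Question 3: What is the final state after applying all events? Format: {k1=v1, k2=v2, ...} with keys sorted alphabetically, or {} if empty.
  after event 1 (t=6: SET z = -4): {z=-4}
  after event 2 (t=16: SET z = 13): {z=13}
  after event 3 (t=25: INC y by 10): {y=10, z=13}
  after event 4 (t=30: INC z by 9): {y=10, z=22}
  after event 5 (t=32: DEC y by 14): {y=-4, z=22}
  after event 6 (t=39: SET z = 25): {y=-4, z=25}
  after event 7 (t=45: INC z by 11): {y=-4, z=36}
  after event 8 (t=51: DEL x): {y=-4, z=36}

Answer: {y=-4, z=36}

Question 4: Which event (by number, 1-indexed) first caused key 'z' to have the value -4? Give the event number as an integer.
Answer: 1

Derivation:
Looking for first event where z becomes -4:
  event 1: z (absent) -> -4  <-- first match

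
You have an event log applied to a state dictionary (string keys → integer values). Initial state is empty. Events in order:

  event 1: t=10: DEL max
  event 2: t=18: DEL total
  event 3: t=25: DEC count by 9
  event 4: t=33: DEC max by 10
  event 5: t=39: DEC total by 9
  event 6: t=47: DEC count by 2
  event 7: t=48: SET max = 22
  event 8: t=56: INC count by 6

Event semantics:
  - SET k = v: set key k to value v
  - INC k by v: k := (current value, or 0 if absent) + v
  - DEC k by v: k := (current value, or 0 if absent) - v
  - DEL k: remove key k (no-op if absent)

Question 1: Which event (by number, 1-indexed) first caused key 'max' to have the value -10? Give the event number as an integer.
Answer: 4

Derivation:
Looking for first event where max becomes -10:
  event 4: max (absent) -> -10  <-- first match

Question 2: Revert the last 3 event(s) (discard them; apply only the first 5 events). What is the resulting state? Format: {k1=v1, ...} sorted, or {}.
Keep first 5 events (discard last 3):
  after event 1 (t=10: DEL max): {}
  after event 2 (t=18: DEL total): {}
  after event 3 (t=25: DEC count by 9): {count=-9}
  after event 4 (t=33: DEC max by 10): {count=-9, max=-10}
  after event 5 (t=39: DEC total by 9): {count=-9, max=-10, total=-9}

Answer: {count=-9, max=-10, total=-9}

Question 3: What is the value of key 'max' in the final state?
Track key 'max' through all 8 events:
  event 1 (t=10: DEL max): max (absent) -> (absent)
  event 2 (t=18: DEL total): max unchanged
  event 3 (t=25: DEC count by 9): max unchanged
  event 4 (t=33: DEC max by 10): max (absent) -> -10
  event 5 (t=39: DEC total by 9): max unchanged
  event 6 (t=47: DEC count by 2): max unchanged
  event 7 (t=48: SET max = 22): max -10 -> 22
  event 8 (t=56: INC count by 6): max unchanged
Final: max = 22

Answer: 22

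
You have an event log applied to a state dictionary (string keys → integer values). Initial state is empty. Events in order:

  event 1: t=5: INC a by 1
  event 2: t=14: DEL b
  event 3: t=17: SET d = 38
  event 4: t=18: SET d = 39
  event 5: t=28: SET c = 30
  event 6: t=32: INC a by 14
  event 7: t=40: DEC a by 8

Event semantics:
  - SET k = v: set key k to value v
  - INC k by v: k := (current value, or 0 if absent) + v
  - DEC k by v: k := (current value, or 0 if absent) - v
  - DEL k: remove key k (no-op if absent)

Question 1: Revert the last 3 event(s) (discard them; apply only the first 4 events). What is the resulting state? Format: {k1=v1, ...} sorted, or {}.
Answer: {a=1, d=39}

Derivation:
Keep first 4 events (discard last 3):
  after event 1 (t=5: INC a by 1): {a=1}
  after event 2 (t=14: DEL b): {a=1}
  after event 3 (t=17: SET d = 38): {a=1, d=38}
  after event 4 (t=18: SET d = 39): {a=1, d=39}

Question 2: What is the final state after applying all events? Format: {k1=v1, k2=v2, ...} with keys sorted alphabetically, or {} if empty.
  after event 1 (t=5: INC a by 1): {a=1}
  after event 2 (t=14: DEL b): {a=1}
  after event 3 (t=17: SET d = 38): {a=1, d=38}
  after event 4 (t=18: SET d = 39): {a=1, d=39}
  after event 5 (t=28: SET c = 30): {a=1, c=30, d=39}
  after event 6 (t=32: INC a by 14): {a=15, c=30, d=39}
  after event 7 (t=40: DEC a by 8): {a=7, c=30, d=39}

Answer: {a=7, c=30, d=39}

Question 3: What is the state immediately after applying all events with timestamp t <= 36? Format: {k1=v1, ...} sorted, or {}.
Answer: {a=15, c=30, d=39}

Derivation:
Apply events with t <= 36 (6 events):
  after event 1 (t=5: INC a by 1): {a=1}
  after event 2 (t=14: DEL b): {a=1}
  after event 3 (t=17: SET d = 38): {a=1, d=38}
  after event 4 (t=18: SET d = 39): {a=1, d=39}
  after event 5 (t=28: SET c = 30): {a=1, c=30, d=39}
  after event 6 (t=32: INC a by 14): {a=15, c=30, d=39}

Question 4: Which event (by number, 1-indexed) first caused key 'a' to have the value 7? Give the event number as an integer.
Answer: 7

Derivation:
Looking for first event where a becomes 7:
  event 1: a = 1
  event 2: a = 1
  event 3: a = 1
  event 4: a = 1
  event 5: a = 1
  event 6: a = 15
  event 7: a 15 -> 7  <-- first match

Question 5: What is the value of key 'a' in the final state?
Answer: 7

Derivation:
Track key 'a' through all 7 events:
  event 1 (t=5: INC a by 1): a (absent) -> 1
  event 2 (t=14: DEL b): a unchanged
  event 3 (t=17: SET d = 38): a unchanged
  event 4 (t=18: SET d = 39): a unchanged
  event 5 (t=28: SET c = 30): a unchanged
  event 6 (t=32: INC a by 14): a 1 -> 15
  event 7 (t=40: DEC a by 8): a 15 -> 7
Final: a = 7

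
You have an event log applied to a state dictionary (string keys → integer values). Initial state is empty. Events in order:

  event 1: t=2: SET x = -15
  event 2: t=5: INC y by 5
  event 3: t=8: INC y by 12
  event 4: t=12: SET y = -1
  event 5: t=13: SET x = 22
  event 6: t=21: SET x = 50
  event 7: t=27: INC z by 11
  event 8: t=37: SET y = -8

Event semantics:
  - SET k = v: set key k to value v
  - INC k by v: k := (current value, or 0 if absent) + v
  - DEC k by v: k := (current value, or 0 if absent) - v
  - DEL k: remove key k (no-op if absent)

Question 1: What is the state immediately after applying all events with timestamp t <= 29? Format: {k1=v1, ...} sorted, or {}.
Answer: {x=50, y=-1, z=11}

Derivation:
Apply events with t <= 29 (7 events):
  after event 1 (t=2: SET x = -15): {x=-15}
  after event 2 (t=5: INC y by 5): {x=-15, y=5}
  after event 3 (t=8: INC y by 12): {x=-15, y=17}
  after event 4 (t=12: SET y = -1): {x=-15, y=-1}
  after event 5 (t=13: SET x = 22): {x=22, y=-1}
  after event 6 (t=21: SET x = 50): {x=50, y=-1}
  after event 7 (t=27: INC z by 11): {x=50, y=-1, z=11}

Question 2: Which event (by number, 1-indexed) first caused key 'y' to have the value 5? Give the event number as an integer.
Answer: 2

Derivation:
Looking for first event where y becomes 5:
  event 2: y (absent) -> 5  <-- first match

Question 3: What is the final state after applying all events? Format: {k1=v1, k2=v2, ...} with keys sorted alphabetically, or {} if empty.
  after event 1 (t=2: SET x = -15): {x=-15}
  after event 2 (t=5: INC y by 5): {x=-15, y=5}
  after event 3 (t=8: INC y by 12): {x=-15, y=17}
  after event 4 (t=12: SET y = -1): {x=-15, y=-1}
  after event 5 (t=13: SET x = 22): {x=22, y=-1}
  after event 6 (t=21: SET x = 50): {x=50, y=-1}
  after event 7 (t=27: INC z by 11): {x=50, y=-1, z=11}
  after event 8 (t=37: SET y = -8): {x=50, y=-8, z=11}

Answer: {x=50, y=-8, z=11}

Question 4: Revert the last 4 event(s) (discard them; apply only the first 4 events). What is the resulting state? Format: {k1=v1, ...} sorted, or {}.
Keep first 4 events (discard last 4):
  after event 1 (t=2: SET x = -15): {x=-15}
  after event 2 (t=5: INC y by 5): {x=-15, y=5}
  after event 3 (t=8: INC y by 12): {x=-15, y=17}
  after event 4 (t=12: SET y = -1): {x=-15, y=-1}

Answer: {x=-15, y=-1}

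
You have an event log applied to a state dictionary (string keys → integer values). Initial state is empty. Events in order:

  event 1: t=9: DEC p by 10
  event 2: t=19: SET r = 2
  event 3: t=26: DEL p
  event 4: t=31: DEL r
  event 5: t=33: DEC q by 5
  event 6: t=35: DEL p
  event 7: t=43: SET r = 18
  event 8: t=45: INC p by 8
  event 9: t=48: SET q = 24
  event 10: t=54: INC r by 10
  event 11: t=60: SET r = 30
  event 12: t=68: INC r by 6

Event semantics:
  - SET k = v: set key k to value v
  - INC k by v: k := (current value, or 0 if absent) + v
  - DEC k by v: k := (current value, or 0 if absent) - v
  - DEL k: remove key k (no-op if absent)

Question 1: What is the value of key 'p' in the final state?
Answer: 8

Derivation:
Track key 'p' through all 12 events:
  event 1 (t=9: DEC p by 10): p (absent) -> -10
  event 2 (t=19: SET r = 2): p unchanged
  event 3 (t=26: DEL p): p -10 -> (absent)
  event 4 (t=31: DEL r): p unchanged
  event 5 (t=33: DEC q by 5): p unchanged
  event 6 (t=35: DEL p): p (absent) -> (absent)
  event 7 (t=43: SET r = 18): p unchanged
  event 8 (t=45: INC p by 8): p (absent) -> 8
  event 9 (t=48: SET q = 24): p unchanged
  event 10 (t=54: INC r by 10): p unchanged
  event 11 (t=60: SET r = 30): p unchanged
  event 12 (t=68: INC r by 6): p unchanged
Final: p = 8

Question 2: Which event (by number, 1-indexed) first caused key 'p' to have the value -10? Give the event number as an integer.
Answer: 1

Derivation:
Looking for first event where p becomes -10:
  event 1: p (absent) -> -10  <-- first match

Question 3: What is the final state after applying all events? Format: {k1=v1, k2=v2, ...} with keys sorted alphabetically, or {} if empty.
  after event 1 (t=9: DEC p by 10): {p=-10}
  after event 2 (t=19: SET r = 2): {p=-10, r=2}
  after event 3 (t=26: DEL p): {r=2}
  after event 4 (t=31: DEL r): {}
  after event 5 (t=33: DEC q by 5): {q=-5}
  after event 6 (t=35: DEL p): {q=-5}
  after event 7 (t=43: SET r = 18): {q=-5, r=18}
  after event 8 (t=45: INC p by 8): {p=8, q=-5, r=18}
  after event 9 (t=48: SET q = 24): {p=8, q=24, r=18}
  after event 10 (t=54: INC r by 10): {p=8, q=24, r=28}
  after event 11 (t=60: SET r = 30): {p=8, q=24, r=30}
  after event 12 (t=68: INC r by 6): {p=8, q=24, r=36}

Answer: {p=8, q=24, r=36}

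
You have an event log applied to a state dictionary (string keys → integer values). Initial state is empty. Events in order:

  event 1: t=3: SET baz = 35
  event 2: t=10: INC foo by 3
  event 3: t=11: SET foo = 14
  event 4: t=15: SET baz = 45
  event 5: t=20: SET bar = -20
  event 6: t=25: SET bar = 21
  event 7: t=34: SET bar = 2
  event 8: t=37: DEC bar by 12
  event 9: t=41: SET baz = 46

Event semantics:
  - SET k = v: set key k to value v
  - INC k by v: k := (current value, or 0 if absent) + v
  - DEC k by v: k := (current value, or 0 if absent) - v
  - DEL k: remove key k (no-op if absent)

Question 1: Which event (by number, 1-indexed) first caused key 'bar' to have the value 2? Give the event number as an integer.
Answer: 7

Derivation:
Looking for first event where bar becomes 2:
  event 5: bar = -20
  event 6: bar = 21
  event 7: bar 21 -> 2  <-- first match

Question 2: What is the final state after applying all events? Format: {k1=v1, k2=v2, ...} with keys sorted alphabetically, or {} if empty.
  after event 1 (t=3: SET baz = 35): {baz=35}
  after event 2 (t=10: INC foo by 3): {baz=35, foo=3}
  after event 3 (t=11: SET foo = 14): {baz=35, foo=14}
  after event 4 (t=15: SET baz = 45): {baz=45, foo=14}
  after event 5 (t=20: SET bar = -20): {bar=-20, baz=45, foo=14}
  after event 6 (t=25: SET bar = 21): {bar=21, baz=45, foo=14}
  after event 7 (t=34: SET bar = 2): {bar=2, baz=45, foo=14}
  after event 8 (t=37: DEC bar by 12): {bar=-10, baz=45, foo=14}
  after event 9 (t=41: SET baz = 46): {bar=-10, baz=46, foo=14}

Answer: {bar=-10, baz=46, foo=14}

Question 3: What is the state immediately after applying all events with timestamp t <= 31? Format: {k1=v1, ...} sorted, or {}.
Apply events with t <= 31 (6 events):
  after event 1 (t=3: SET baz = 35): {baz=35}
  after event 2 (t=10: INC foo by 3): {baz=35, foo=3}
  after event 3 (t=11: SET foo = 14): {baz=35, foo=14}
  after event 4 (t=15: SET baz = 45): {baz=45, foo=14}
  after event 5 (t=20: SET bar = -20): {bar=-20, baz=45, foo=14}
  after event 6 (t=25: SET bar = 21): {bar=21, baz=45, foo=14}

Answer: {bar=21, baz=45, foo=14}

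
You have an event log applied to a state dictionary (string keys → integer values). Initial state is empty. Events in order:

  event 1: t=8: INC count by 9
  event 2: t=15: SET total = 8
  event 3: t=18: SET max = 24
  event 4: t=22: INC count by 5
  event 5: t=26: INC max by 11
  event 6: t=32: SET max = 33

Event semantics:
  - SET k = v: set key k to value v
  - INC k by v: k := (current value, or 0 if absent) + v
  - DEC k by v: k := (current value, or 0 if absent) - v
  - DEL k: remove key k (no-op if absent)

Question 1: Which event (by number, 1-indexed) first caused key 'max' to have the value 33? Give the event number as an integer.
Answer: 6

Derivation:
Looking for first event where max becomes 33:
  event 3: max = 24
  event 4: max = 24
  event 5: max = 35
  event 6: max 35 -> 33  <-- first match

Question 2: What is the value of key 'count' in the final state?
Track key 'count' through all 6 events:
  event 1 (t=8: INC count by 9): count (absent) -> 9
  event 2 (t=15: SET total = 8): count unchanged
  event 3 (t=18: SET max = 24): count unchanged
  event 4 (t=22: INC count by 5): count 9 -> 14
  event 5 (t=26: INC max by 11): count unchanged
  event 6 (t=32: SET max = 33): count unchanged
Final: count = 14

Answer: 14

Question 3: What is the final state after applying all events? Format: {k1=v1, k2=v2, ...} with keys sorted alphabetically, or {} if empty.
  after event 1 (t=8: INC count by 9): {count=9}
  after event 2 (t=15: SET total = 8): {count=9, total=8}
  after event 3 (t=18: SET max = 24): {count=9, max=24, total=8}
  after event 4 (t=22: INC count by 5): {count=14, max=24, total=8}
  after event 5 (t=26: INC max by 11): {count=14, max=35, total=8}
  after event 6 (t=32: SET max = 33): {count=14, max=33, total=8}

Answer: {count=14, max=33, total=8}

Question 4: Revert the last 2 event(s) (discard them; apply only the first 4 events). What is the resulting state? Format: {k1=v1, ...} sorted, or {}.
Answer: {count=14, max=24, total=8}

Derivation:
Keep first 4 events (discard last 2):
  after event 1 (t=8: INC count by 9): {count=9}
  after event 2 (t=15: SET total = 8): {count=9, total=8}
  after event 3 (t=18: SET max = 24): {count=9, max=24, total=8}
  after event 4 (t=22: INC count by 5): {count=14, max=24, total=8}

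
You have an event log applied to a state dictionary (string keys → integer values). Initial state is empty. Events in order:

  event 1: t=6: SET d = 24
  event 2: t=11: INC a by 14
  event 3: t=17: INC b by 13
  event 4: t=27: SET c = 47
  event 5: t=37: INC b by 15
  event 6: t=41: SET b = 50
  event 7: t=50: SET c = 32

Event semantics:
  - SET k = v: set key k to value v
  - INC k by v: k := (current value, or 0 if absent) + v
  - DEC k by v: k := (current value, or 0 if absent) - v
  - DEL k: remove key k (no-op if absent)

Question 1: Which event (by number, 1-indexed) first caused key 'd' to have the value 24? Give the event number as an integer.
Answer: 1

Derivation:
Looking for first event where d becomes 24:
  event 1: d (absent) -> 24  <-- first match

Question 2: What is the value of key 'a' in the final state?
Answer: 14

Derivation:
Track key 'a' through all 7 events:
  event 1 (t=6: SET d = 24): a unchanged
  event 2 (t=11: INC a by 14): a (absent) -> 14
  event 3 (t=17: INC b by 13): a unchanged
  event 4 (t=27: SET c = 47): a unchanged
  event 5 (t=37: INC b by 15): a unchanged
  event 6 (t=41: SET b = 50): a unchanged
  event 7 (t=50: SET c = 32): a unchanged
Final: a = 14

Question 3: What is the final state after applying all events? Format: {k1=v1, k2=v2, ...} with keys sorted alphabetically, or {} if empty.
Answer: {a=14, b=50, c=32, d=24}

Derivation:
  after event 1 (t=6: SET d = 24): {d=24}
  after event 2 (t=11: INC a by 14): {a=14, d=24}
  after event 3 (t=17: INC b by 13): {a=14, b=13, d=24}
  after event 4 (t=27: SET c = 47): {a=14, b=13, c=47, d=24}
  after event 5 (t=37: INC b by 15): {a=14, b=28, c=47, d=24}
  after event 6 (t=41: SET b = 50): {a=14, b=50, c=47, d=24}
  after event 7 (t=50: SET c = 32): {a=14, b=50, c=32, d=24}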